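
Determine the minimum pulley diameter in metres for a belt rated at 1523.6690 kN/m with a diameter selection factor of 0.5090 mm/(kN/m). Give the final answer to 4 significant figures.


D = 1523.6690 * 0.5090 / 1000
D = 0.7755 m


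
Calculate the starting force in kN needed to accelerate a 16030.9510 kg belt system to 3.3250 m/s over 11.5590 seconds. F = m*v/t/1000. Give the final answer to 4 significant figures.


F = 16030.9510 * 3.3250 / 11.5590 / 1000
F = 4.611 kN


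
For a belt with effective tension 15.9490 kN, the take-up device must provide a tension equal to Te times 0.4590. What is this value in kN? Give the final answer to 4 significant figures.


T_tu = 15.9490 * 0.4590
T_tu = 7.321 kN


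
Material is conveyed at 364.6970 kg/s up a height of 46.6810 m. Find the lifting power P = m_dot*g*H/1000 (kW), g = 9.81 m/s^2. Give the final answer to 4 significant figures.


P = 364.6970 * 9.81 * 46.6810 / 1000
P = 167.0 kW


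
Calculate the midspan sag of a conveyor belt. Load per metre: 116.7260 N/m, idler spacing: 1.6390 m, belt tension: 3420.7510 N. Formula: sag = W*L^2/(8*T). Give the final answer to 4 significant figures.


sag = 116.7260 * 1.6390^2 / (8 * 3420.7510)
sag = 0.01146 m


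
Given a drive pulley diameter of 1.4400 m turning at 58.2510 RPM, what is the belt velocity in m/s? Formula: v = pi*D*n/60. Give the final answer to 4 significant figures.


v = pi * 1.4400 * 58.2510 / 60
v = 4.392 m/s


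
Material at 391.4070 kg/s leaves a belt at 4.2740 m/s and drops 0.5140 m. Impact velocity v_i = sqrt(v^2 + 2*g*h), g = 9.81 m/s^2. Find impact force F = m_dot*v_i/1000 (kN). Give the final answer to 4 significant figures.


v_i = sqrt(4.2740^2 + 2*9.81*0.5140) = 5.32464 m/s
F = 391.4070 * 5.32464 / 1000
F = 2.084 kN


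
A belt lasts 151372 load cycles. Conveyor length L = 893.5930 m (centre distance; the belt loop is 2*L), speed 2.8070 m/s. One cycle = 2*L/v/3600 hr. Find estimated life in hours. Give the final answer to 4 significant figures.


cycle_time = 2 * 893.5930 / 2.8070 / 3600 = 0.176858 hr
life = 151372 * 0.176858 = 26770 hours


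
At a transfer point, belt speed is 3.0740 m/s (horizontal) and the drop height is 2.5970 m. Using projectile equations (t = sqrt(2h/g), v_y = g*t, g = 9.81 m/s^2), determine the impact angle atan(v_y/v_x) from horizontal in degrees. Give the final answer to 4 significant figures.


t = sqrt(2*2.5970/9.81) = 0.72764 s
v_y = 9.81 * 0.72764 = 7.13815 m/s
angle = atan(7.13815 / 3.0740) = 66.70 deg


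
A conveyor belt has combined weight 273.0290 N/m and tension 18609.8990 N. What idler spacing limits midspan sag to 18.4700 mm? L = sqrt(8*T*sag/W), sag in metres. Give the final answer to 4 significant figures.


sag = 18.4700/1000 = 0.018470 m
L = sqrt(8 * 18609.8990 * 0.018470 / 273.0290)
L = 3.174 m


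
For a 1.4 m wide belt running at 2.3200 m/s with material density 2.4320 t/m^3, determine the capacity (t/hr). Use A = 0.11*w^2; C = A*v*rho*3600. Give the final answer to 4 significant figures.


A = 0.11 * 1.4^2 = 0.2156 m^2
C = 0.2156 * 2.3200 * 2.4320 * 3600
C = 4379 t/hr


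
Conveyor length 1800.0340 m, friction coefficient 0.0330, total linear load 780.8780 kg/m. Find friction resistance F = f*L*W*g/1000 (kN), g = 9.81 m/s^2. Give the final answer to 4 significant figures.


F = 0.0330 * 1800.0340 * 780.8780 * 9.81 / 1000
F = 455.0 kN


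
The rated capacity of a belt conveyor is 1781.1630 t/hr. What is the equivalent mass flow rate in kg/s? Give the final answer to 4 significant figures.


m_dot = 1781.1630 * 1000 / 3600
m_dot = 494.8 kg/s


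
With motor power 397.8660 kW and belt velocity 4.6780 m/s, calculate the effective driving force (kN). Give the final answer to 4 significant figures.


Te = P / v = 397.8660 / 4.6780
Te = 85.05 kN


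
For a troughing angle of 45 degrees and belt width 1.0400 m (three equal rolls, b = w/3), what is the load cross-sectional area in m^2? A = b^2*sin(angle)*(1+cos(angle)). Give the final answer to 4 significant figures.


b = 1.0400/3 = 0.346667 m
A = 0.346667^2 * sin(45 deg) * (1 + cos(45 deg))
A = 0.1451 m^2


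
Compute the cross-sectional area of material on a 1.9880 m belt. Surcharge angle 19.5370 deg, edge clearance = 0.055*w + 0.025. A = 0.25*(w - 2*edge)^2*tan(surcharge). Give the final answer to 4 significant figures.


edge = 0.055*1.9880 + 0.025 = 0.13434 m
ew = 1.9880 - 2*0.13434 = 1.71932 m
A = 0.25 * 1.71932^2 * tan(19.5370 deg)
A = 0.2622 m^2


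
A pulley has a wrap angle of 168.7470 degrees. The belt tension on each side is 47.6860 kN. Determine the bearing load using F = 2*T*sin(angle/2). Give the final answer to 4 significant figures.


F = 2 * 47.6860 * sin(168.7470/2 deg)
F = 94.91 kN


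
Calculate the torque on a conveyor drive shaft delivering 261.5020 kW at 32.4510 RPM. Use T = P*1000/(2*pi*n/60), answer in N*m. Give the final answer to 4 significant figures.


omega = 2*pi*32.4510/60 = 3.39826 rad/s
T = 261.5020*1000 / 3.39826
T = 76950 N*m


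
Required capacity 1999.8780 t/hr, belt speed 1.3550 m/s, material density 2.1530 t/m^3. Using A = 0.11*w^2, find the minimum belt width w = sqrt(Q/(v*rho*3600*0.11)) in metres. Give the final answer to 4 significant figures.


A_req = 1999.8780 / (1.3550 * 2.1530 * 3600) = 0.190422 m^2
w = sqrt(0.190422 / 0.11)
w = 1.316 m


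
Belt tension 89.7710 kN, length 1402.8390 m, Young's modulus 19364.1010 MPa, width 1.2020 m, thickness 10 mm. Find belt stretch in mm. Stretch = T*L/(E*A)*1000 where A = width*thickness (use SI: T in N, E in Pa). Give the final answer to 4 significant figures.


A = 1.2020 * 0.01 = 0.01202 m^2
Stretch = 89.7710*1000 * 1402.8390 / (19364.1010e6 * 0.01202) * 1000
Stretch = 541.1 mm


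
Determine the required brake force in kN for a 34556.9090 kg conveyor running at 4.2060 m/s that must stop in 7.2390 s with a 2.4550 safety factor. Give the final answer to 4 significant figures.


F = 34556.9090 * 4.2060 / 7.2390 * 2.4550 / 1000
F = 49.29 kN


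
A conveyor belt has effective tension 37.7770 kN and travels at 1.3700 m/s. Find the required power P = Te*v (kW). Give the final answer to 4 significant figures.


P = Te * v = 37.7770 * 1.3700
P = 51.75 kW


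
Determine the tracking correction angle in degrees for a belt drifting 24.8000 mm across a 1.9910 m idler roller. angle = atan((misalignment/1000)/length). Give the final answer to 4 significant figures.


misalign_m = 24.8000 / 1000 = 0.024800 m
angle = atan(0.024800 / 1.9910)
angle = 0.7136 deg


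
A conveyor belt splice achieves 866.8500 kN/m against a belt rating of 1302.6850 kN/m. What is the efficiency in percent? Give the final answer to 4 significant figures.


Eff = 866.8500 / 1302.6850 * 100
Eff = 66.54 %


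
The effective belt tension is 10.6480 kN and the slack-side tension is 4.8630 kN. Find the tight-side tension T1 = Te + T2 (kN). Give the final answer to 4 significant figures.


T1 = Te + T2 = 10.6480 + 4.8630
T1 = 15.51 kN


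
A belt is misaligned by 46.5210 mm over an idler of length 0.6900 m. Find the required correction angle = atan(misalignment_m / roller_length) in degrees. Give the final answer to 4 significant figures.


misalign_m = 46.5210 / 1000 = 0.046521 m
angle = atan(0.046521 / 0.6900)
angle = 3.857 deg


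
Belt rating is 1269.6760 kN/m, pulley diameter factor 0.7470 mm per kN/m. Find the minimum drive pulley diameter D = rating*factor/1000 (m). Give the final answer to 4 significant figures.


D = 1269.6760 * 0.7470 / 1000
D = 0.9484 m


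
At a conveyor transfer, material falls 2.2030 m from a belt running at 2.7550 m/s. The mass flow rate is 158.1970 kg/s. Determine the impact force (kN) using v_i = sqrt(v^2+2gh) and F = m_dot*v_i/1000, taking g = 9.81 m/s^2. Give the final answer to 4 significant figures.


v_i = sqrt(2.7550^2 + 2*9.81*2.2030) = 7.12832 m/s
F = 158.1970 * 7.12832 / 1000
F = 1.128 kN


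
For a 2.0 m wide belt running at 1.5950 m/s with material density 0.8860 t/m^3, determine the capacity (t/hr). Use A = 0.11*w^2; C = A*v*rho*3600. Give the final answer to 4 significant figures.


A = 0.11 * 2.0^2 = 0.44 m^2
C = 0.44 * 1.5950 * 0.8860 * 3600
C = 2238 t/hr


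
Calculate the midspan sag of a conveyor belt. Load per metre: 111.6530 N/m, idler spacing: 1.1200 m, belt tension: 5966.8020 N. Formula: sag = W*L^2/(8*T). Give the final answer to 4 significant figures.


sag = 111.6530 * 1.1200^2 / (8 * 5966.8020)
sag = 0.002934 m


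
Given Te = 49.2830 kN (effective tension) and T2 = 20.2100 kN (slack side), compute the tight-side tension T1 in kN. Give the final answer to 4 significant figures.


T1 = Te + T2 = 49.2830 + 20.2100
T1 = 69.49 kN


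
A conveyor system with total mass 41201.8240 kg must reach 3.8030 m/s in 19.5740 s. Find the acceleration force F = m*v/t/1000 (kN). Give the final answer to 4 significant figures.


F = 41201.8240 * 3.8030 / 19.5740 / 1000
F = 8.005 kN


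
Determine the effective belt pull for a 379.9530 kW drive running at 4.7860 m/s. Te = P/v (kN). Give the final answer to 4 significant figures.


Te = P / v = 379.9530 / 4.7860
Te = 79.39 kN


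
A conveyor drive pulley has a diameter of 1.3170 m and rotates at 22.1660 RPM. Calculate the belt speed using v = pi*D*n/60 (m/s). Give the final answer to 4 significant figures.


v = pi * 1.3170 * 22.1660 / 60
v = 1.529 m/s


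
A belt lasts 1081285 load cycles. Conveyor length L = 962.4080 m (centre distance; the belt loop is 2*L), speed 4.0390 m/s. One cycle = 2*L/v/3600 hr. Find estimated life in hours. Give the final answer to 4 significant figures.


cycle_time = 2 * 962.4080 / 4.0390 / 3600 = 0.132377 hr
life = 1081285 * 0.132377 = 143100 hours


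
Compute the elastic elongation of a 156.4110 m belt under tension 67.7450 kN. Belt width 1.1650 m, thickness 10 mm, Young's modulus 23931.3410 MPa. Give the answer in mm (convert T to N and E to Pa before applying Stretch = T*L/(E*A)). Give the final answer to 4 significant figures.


A = 1.1650 * 0.01 = 0.01165 m^2
Stretch = 67.7450*1000 * 156.4110 / (23931.3410e6 * 0.01165) * 1000
Stretch = 38.01 mm


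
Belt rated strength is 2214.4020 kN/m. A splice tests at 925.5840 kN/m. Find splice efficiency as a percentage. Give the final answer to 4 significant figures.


Eff = 925.5840 / 2214.4020 * 100
Eff = 41.80 %


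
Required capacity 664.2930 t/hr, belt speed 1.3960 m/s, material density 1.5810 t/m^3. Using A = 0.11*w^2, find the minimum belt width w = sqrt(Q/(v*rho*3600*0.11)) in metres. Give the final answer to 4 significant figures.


A_req = 664.2930 / (1.3960 * 1.5810 * 3600) = 0.0836065 m^2
w = sqrt(0.0836065 / 0.11)
w = 0.8718 m


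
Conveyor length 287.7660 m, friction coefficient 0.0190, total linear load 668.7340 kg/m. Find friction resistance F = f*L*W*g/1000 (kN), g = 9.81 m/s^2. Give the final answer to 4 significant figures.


F = 0.0190 * 287.7660 * 668.7340 * 9.81 / 1000
F = 35.87 kN


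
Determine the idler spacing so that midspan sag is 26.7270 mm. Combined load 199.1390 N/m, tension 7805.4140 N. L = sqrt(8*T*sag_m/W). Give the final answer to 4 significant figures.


sag = 26.7270/1000 = 0.026727 m
L = sqrt(8 * 7805.4140 * 0.026727 / 199.1390)
L = 2.895 m


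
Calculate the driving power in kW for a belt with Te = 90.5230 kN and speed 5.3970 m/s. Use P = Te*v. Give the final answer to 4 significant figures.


P = Te * v = 90.5230 * 5.3970
P = 488.6 kW


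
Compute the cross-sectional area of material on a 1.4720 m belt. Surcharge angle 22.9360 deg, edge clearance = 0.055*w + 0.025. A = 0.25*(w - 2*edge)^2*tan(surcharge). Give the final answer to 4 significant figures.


edge = 0.055*1.4720 + 0.025 = 0.10596 m
ew = 1.4720 - 2*0.10596 = 1.26008 m
A = 0.25 * 1.26008^2 * tan(22.9360 deg)
A = 0.1680 m^2


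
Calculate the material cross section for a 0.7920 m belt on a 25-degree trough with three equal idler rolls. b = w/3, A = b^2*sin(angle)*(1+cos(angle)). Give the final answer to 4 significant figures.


b = 0.7920/3 = 0.264 m
A = 0.264^2 * sin(25 deg) * (1 + cos(25 deg))
A = 0.05615 m^2


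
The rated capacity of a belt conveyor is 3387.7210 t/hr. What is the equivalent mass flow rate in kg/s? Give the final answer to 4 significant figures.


m_dot = 3387.7210 * 1000 / 3600
m_dot = 941.0 kg/s


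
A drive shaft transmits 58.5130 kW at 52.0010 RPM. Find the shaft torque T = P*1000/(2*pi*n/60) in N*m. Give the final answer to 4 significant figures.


omega = 2*pi*52.0010/60 = 5.44553 rad/s
T = 58.5130*1000 / 5.44553
T = 10750 N*m


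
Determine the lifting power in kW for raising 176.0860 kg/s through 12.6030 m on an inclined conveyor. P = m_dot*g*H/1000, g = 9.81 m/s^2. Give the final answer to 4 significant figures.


P = 176.0860 * 9.81 * 12.6030 / 1000
P = 21.77 kW


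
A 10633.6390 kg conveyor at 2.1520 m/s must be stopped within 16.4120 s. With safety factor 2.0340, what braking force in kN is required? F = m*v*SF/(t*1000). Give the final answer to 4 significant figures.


F = 10633.6390 * 2.1520 / 16.4120 * 2.0340 / 1000
F = 2.836 kN


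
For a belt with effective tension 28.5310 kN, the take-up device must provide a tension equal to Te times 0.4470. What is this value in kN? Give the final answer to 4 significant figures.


T_tu = 28.5310 * 0.4470
T_tu = 12.75 kN


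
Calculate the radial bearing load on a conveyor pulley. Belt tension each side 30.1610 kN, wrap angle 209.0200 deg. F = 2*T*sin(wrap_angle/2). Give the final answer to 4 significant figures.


F = 2 * 30.1610 * sin(209.0200/2 deg)
F = 58.40 kN


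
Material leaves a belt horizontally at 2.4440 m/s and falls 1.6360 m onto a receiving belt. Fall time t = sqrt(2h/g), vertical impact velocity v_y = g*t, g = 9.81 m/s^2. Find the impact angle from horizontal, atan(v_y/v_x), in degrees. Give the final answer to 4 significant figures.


t = sqrt(2*1.6360/9.81) = 0.577527 s
v_y = 9.81 * 0.577527 = 5.66554 m/s
angle = atan(5.66554 / 2.4440) = 66.67 deg


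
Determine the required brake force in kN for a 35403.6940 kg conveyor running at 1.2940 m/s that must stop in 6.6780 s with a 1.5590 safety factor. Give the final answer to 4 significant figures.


F = 35403.6940 * 1.2940 / 6.6780 * 1.5590 / 1000
F = 10.70 kN


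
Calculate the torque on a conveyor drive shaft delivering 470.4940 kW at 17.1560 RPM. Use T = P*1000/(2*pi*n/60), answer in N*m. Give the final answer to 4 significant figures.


omega = 2*pi*17.1560/60 = 1.79657 rad/s
T = 470.4940*1000 / 1.79657
T = 261900 N*m


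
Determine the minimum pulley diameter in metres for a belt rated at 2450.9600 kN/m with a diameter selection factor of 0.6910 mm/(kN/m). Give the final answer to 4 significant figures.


D = 2450.9600 * 0.6910 / 1000
D = 1.694 m


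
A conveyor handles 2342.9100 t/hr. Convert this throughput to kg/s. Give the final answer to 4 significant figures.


m_dot = 2342.9100 * 1000 / 3600
m_dot = 650.8 kg/s


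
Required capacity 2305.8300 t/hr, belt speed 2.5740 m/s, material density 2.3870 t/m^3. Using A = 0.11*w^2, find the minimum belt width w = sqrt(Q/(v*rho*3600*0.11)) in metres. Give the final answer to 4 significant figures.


A_req = 2305.8300 / (2.5740 * 2.3870 * 3600) = 0.104247 m^2
w = sqrt(0.104247 / 0.11)
w = 0.9735 m


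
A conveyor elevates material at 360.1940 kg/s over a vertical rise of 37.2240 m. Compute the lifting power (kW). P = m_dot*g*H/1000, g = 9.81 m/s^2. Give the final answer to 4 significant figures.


P = 360.1940 * 9.81 * 37.2240 / 1000
P = 131.5 kW


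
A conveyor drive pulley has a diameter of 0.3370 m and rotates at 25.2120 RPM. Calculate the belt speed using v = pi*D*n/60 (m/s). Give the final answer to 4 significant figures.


v = pi * 0.3370 * 25.2120 / 60
v = 0.4449 m/s


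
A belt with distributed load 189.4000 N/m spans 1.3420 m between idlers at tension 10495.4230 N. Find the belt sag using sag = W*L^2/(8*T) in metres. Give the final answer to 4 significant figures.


sag = 189.4000 * 1.3420^2 / (8 * 10495.4230)
sag = 0.004063 m


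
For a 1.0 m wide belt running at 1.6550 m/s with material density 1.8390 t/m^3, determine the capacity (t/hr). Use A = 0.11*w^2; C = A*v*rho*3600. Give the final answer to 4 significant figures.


A = 0.11 * 1.0^2 = 0.11 m^2
C = 0.11 * 1.6550 * 1.8390 * 3600
C = 1205 t/hr


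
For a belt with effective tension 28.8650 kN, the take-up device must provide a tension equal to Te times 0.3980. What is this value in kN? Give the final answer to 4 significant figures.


T_tu = 28.8650 * 0.3980
T_tu = 11.49 kN


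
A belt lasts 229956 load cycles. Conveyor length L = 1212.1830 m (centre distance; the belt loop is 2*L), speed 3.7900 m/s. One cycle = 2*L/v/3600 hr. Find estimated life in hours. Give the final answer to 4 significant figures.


cycle_time = 2 * 1212.1830 / 3.7900 / 3600 = 0.177687 hr
life = 229956 * 0.177687 = 40860 hours


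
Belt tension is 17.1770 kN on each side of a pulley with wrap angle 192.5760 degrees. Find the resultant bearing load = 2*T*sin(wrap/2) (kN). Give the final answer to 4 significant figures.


F = 2 * 17.1770 * sin(192.5760/2 deg)
F = 34.15 kN


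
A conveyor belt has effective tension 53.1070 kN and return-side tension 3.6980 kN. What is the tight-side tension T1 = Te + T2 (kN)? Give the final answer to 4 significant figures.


T1 = Te + T2 = 53.1070 + 3.6980
T1 = 56.80 kN


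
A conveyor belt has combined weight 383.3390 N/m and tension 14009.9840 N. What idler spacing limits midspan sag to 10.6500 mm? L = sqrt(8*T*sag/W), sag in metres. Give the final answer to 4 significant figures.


sag = 10.6500/1000 = 0.010650 m
L = sqrt(8 * 14009.9840 * 0.010650 / 383.3390)
L = 1.765 m


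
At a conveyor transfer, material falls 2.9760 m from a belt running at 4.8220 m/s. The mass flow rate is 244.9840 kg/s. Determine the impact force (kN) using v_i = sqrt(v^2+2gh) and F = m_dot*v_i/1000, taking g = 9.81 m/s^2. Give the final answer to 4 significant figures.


v_i = sqrt(4.8220^2 + 2*9.81*2.9760) = 9.03553 m/s
F = 244.9840 * 9.03553 / 1000
F = 2.214 kN


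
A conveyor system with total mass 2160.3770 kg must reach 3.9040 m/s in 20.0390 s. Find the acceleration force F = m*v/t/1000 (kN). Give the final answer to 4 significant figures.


F = 2160.3770 * 3.9040 / 20.0390 / 1000
F = 0.4209 kN


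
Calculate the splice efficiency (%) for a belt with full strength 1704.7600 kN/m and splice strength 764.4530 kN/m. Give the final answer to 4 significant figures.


Eff = 764.4530 / 1704.7600 * 100
Eff = 44.84 %


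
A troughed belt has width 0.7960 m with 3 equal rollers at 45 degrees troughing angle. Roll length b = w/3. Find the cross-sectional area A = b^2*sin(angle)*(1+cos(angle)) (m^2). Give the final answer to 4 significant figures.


b = 0.7960/3 = 0.265333 m
A = 0.265333^2 * sin(45 deg) * (1 + cos(45 deg))
A = 0.08498 m^2


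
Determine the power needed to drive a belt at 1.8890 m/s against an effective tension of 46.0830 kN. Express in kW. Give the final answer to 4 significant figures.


P = Te * v = 46.0830 * 1.8890
P = 87.05 kW


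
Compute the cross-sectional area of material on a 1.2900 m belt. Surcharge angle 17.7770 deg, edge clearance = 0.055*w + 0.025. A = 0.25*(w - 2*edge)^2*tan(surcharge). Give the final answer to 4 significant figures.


edge = 0.055*1.2900 + 0.025 = 0.09595 m
ew = 1.2900 - 2*0.09595 = 1.0981 m
A = 0.25 * 1.0981^2 * tan(17.7770 deg)
A = 0.09665 m^2


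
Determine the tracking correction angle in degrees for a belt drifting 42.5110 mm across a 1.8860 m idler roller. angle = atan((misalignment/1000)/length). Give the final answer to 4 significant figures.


misalign_m = 42.5110 / 1000 = 0.042511 m
angle = atan(0.042511 / 1.8860)
angle = 1.291 deg


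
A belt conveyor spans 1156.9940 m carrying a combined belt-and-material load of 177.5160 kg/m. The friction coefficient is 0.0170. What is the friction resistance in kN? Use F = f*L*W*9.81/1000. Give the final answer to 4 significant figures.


F = 0.0170 * 1156.9940 * 177.5160 * 9.81 / 1000
F = 34.25 kN


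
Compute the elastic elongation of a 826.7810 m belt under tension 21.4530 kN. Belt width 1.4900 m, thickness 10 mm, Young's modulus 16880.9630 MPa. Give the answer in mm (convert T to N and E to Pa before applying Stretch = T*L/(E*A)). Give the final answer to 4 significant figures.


A = 1.4900 * 0.01 = 0.01490 m^2
Stretch = 21.4530*1000 * 826.7810 / (16880.9630e6 * 0.01490) * 1000
Stretch = 70.52 mm


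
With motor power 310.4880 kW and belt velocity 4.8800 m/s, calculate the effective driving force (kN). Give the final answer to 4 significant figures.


Te = P / v = 310.4880 / 4.8800
Te = 63.62 kN


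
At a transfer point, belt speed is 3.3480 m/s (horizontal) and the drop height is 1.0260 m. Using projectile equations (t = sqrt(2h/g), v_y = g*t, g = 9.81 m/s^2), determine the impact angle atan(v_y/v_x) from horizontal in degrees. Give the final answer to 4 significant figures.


t = sqrt(2*1.0260/9.81) = 0.457356 s
v_y = 9.81 * 0.457356 = 4.48666 m/s
angle = atan(4.48666 / 3.3480) = 53.27 deg


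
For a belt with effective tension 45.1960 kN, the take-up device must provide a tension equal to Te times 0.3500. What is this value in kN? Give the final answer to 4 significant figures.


T_tu = 45.1960 * 0.3500
T_tu = 15.82 kN


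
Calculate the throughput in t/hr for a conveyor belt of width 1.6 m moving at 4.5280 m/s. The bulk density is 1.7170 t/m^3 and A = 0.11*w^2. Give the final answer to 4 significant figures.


A = 0.11 * 1.6^2 = 0.2816 m^2
C = 0.2816 * 4.5280 * 1.7170 * 3600
C = 7882 t/hr


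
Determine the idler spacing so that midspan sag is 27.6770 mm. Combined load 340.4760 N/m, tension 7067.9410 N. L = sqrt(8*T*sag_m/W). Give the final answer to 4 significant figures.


sag = 27.6770/1000 = 0.027677 m
L = sqrt(8 * 7067.9410 * 0.027677 / 340.4760)
L = 2.144 m


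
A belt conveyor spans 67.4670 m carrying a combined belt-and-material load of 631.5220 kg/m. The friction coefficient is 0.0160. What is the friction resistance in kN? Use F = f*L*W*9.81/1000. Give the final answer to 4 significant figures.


F = 0.0160 * 67.4670 * 631.5220 * 9.81 / 1000
F = 6.688 kN


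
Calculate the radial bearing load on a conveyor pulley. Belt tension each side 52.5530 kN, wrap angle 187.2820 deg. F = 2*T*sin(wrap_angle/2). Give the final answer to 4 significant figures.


F = 2 * 52.5530 * sin(187.2820/2 deg)
F = 104.9 kN


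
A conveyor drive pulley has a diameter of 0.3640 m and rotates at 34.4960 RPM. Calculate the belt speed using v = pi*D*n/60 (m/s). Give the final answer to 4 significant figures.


v = pi * 0.3640 * 34.4960 / 60
v = 0.6575 m/s


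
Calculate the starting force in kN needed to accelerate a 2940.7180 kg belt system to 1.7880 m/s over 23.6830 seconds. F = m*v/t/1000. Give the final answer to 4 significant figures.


F = 2940.7180 * 1.7880 / 23.6830 / 1000
F = 0.2220 kN


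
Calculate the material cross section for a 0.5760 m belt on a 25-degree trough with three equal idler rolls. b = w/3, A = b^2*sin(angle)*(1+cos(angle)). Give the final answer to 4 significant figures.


b = 0.5760/3 = 0.192 m
A = 0.192^2 * sin(25 deg) * (1 + cos(25 deg))
A = 0.02970 m^2


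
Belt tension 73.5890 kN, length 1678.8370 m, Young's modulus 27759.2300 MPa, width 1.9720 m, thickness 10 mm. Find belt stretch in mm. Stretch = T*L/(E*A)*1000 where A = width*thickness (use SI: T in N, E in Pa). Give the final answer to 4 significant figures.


A = 1.9720 * 0.01 = 0.01972 m^2
Stretch = 73.5890*1000 * 1678.8370 / (27759.2300e6 * 0.01972) * 1000
Stretch = 225.7 mm


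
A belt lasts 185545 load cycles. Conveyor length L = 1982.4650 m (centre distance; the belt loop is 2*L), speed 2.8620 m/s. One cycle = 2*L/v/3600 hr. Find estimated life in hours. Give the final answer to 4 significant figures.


cycle_time = 2 * 1982.4650 / 2.8620 / 3600 = 0.384825 hr
life = 185545 * 0.384825 = 71400 hours


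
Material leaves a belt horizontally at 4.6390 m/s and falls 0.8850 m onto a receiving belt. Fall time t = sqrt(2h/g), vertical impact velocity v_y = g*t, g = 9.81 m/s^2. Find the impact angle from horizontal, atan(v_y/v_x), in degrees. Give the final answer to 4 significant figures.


t = sqrt(2*0.8850/9.81) = 0.424768 s
v_y = 9.81 * 0.424768 = 4.16697 m/s
angle = atan(4.16697 / 4.6390) = 41.93 deg


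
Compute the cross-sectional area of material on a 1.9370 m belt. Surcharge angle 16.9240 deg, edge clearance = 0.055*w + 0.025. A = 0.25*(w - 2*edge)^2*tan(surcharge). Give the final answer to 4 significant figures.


edge = 0.055*1.9370 + 0.025 = 0.131535 m
ew = 1.9370 - 2*0.131535 = 1.67393 m
A = 0.25 * 1.67393^2 * tan(16.9240 deg)
A = 0.2132 m^2


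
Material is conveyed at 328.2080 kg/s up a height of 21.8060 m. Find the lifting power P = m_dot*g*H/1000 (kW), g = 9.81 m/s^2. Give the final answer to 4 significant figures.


P = 328.2080 * 9.81 * 21.8060 / 1000
P = 70.21 kW


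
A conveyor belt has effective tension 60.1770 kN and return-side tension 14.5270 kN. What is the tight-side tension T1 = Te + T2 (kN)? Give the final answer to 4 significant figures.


T1 = Te + T2 = 60.1770 + 14.5270
T1 = 74.70 kN


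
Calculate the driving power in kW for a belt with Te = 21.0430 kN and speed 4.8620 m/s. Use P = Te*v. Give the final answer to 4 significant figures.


P = Te * v = 21.0430 * 4.8620
P = 102.3 kW


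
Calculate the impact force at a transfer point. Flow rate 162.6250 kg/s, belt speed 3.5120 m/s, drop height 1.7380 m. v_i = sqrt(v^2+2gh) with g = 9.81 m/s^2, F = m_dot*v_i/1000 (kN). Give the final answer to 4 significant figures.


v_i = sqrt(3.5120^2 + 2*9.81*1.7380) = 6.81423 m/s
F = 162.6250 * 6.81423 / 1000
F = 1.108 kN


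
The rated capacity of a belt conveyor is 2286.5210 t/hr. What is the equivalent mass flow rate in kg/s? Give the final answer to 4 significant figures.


m_dot = 2286.5210 * 1000 / 3600
m_dot = 635.1 kg/s


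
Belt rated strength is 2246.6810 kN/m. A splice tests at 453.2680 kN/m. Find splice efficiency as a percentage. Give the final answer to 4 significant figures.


Eff = 453.2680 / 2246.6810 * 100
Eff = 20.18 %


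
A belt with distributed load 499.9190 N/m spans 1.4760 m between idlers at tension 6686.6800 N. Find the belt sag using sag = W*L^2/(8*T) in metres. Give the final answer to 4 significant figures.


sag = 499.9190 * 1.4760^2 / (8 * 6686.6800)
sag = 0.02036 m


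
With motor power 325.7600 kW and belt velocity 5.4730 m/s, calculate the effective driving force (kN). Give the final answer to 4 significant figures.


Te = P / v = 325.7600 / 5.4730
Te = 59.52 kN


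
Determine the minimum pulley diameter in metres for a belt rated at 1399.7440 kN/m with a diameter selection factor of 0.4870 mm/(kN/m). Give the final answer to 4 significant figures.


D = 1399.7440 * 0.4870 / 1000
D = 0.6817 m


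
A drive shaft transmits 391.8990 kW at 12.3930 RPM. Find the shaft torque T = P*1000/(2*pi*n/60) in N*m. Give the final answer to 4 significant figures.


omega = 2*pi*12.3930/60 = 1.29779 rad/s
T = 391.8990*1000 / 1.29779
T = 302000 N*m


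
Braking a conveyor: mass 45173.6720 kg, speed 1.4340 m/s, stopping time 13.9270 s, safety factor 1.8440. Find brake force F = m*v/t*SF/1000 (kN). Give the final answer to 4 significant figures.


F = 45173.6720 * 1.4340 / 13.9270 * 1.8440 / 1000
F = 8.577 kN


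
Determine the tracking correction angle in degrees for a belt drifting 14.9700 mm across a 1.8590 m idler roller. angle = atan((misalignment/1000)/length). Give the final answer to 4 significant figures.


misalign_m = 14.9700 / 1000 = 0.014970 m
angle = atan(0.014970 / 1.8590)
angle = 0.4614 deg


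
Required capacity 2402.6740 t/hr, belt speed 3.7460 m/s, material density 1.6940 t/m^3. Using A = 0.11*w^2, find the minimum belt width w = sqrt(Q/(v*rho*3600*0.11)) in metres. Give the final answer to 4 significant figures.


A_req = 2402.6740 / (3.7460 * 1.6940 * 3600) = 0.105175 m^2
w = sqrt(0.105175 / 0.11)
w = 0.9778 m


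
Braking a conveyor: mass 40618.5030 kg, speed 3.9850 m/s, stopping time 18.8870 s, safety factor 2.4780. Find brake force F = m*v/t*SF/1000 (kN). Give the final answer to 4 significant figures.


F = 40618.5030 * 3.9850 / 18.8870 * 2.4780 / 1000
F = 21.24 kN


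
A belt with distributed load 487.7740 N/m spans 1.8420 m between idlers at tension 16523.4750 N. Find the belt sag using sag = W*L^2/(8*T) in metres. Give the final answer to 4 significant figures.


sag = 487.7740 * 1.8420^2 / (8 * 16523.4750)
sag = 0.01252 m


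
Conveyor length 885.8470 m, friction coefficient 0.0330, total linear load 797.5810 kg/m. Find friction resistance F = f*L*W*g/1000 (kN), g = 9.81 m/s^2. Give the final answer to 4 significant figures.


F = 0.0330 * 885.8470 * 797.5810 * 9.81 / 1000
F = 228.7 kN


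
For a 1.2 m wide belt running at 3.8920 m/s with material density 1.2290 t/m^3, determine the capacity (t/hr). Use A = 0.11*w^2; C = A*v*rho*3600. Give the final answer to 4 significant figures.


A = 0.11 * 1.2^2 = 0.1584 m^2
C = 0.1584 * 3.8920 * 1.2290 * 3600
C = 2728 t/hr


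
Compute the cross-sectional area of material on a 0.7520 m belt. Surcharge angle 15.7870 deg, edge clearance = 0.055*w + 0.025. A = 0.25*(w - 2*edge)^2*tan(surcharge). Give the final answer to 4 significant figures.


edge = 0.055*0.7520 + 0.025 = 0.06636 m
ew = 0.7520 - 2*0.06636 = 0.61928 m
A = 0.25 * 0.61928^2 * tan(15.7870 deg)
A = 0.02711 m^2


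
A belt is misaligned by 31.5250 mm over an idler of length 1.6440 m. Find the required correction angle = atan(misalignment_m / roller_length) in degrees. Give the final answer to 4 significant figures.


misalign_m = 31.5250 / 1000 = 0.031525 m
angle = atan(0.031525 / 1.6440)
angle = 1.099 deg


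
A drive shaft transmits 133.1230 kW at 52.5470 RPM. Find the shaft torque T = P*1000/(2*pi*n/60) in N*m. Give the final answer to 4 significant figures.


omega = 2*pi*52.5470/60 = 5.50271 rad/s
T = 133.1230*1000 / 5.50271
T = 24190 N*m


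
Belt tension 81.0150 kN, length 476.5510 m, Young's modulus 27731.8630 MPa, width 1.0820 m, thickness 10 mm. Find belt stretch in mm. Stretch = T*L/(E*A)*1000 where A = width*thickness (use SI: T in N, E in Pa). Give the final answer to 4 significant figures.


A = 1.0820 * 0.01 = 0.01082 m^2
Stretch = 81.0150*1000 * 476.5510 / (27731.8630e6 * 0.01082) * 1000
Stretch = 128.7 mm


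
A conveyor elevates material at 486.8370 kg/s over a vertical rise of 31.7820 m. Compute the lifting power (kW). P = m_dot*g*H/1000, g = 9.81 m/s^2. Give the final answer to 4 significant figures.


P = 486.8370 * 9.81 * 31.7820 / 1000
P = 151.8 kW


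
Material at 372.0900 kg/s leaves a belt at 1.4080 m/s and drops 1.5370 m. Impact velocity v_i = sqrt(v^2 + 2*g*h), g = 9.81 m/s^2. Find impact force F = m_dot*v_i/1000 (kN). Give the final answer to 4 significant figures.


v_i = sqrt(1.4080^2 + 2*9.81*1.5370) = 5.66907 m/s
F = 372.0900 * 5.66907 / 1000
F = 2.109 kN


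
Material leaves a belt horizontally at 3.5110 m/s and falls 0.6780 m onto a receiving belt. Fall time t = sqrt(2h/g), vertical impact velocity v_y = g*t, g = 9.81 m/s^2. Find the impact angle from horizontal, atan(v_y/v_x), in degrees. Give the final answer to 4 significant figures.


t = sqrt(2*0.6780/9.81) = 0.371788 s
v_y = 9.81 * 0.371788 = 3.64724 m/s
angle = atan(3.64724 / 3.5110) = 46.09 deg


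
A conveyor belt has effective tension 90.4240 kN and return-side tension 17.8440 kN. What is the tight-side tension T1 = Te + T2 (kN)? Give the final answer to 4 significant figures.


T1 = Te + T2 = 90.4240 + 17.8440
T1 = 108.3 kN


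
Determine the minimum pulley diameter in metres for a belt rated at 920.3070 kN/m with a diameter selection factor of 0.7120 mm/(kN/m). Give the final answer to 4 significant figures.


D = 920.3070 * 0.7120 / 1000
D = 0.6553 m


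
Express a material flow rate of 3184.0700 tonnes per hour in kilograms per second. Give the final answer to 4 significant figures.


m_dot = 3184.0700 * 1000 / 3600
m_dot = 884.5 kg/s


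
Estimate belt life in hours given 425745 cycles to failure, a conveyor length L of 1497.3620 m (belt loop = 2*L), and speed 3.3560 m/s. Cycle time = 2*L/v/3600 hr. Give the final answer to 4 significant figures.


cycle_time = 2 * 1497.3620 / 3.3560 / 3600 = 0.247875 hr
life = 425745 * 0.247875 = 105500 hours


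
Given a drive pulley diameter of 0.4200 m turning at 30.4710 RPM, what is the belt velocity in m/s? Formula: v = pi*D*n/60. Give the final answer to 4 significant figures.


v = pi * 0.4200 * 30.4710 / 60
v = 0.6701 m/s


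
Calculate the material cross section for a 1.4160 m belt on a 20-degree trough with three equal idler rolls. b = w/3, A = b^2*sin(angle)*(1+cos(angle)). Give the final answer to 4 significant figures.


b = 1.4160/3 = 0.472 m
A = 0.472^2 * sin(20 deg) * (1 + cos(20 deg))
A = 0.1478 m^2


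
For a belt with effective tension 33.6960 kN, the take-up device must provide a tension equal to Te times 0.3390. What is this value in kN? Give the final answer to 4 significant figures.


T_tu = 33.6960 * 0.3390
T_tu = 11.42 kN


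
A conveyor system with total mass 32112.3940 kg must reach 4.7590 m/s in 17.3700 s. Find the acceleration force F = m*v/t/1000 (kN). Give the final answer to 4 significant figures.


F = 32112.3940 * 4.7590 / 17.3700 / 1000
F = 8.798 kN


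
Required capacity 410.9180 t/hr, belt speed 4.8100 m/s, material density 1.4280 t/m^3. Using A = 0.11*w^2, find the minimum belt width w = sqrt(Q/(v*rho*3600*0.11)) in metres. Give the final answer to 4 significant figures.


A_req = 410.9180 / (4.8100 * 1.4280 * 3600) = 0.016618 m^2
w = sqrt(0.016618 / 0.11)
w = 0.3887 m


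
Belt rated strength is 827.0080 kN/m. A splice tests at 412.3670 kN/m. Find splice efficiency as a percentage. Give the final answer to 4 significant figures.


Eff = 412.3670 / 827.0080 * 100
Eff = 49.86 %


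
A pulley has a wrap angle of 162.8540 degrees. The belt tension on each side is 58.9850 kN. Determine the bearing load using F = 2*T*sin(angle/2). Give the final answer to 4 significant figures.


F = 2 * 58.9850 * sin(162.8540/2 deg)
F = 116.7 kN


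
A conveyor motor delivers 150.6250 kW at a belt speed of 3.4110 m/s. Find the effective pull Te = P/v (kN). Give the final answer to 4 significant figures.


Te = P / v = 150.6250 / 3.4110
Te = 44.16 kN


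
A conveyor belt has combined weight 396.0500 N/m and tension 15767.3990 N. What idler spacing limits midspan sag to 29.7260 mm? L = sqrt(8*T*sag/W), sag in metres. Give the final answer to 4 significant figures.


sag = 29.7260/1000 = 0.029726 m
L = sqrt(8 * 15767.3990 * 0.029726 / 396.0500)
L = 3.077 m


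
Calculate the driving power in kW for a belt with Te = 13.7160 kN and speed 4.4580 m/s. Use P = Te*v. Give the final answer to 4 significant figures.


P = Te * v = 13.7160 * 4.4580
P = 61.15 kW


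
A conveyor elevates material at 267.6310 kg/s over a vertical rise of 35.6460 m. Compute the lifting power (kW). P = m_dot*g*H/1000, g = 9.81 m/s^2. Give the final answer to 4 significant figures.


P = 267.6310 * 9.81 * 35.6460 / 1000
P = 93.59 kW


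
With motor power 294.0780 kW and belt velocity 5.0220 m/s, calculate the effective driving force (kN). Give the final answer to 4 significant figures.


Te = P / v = 294.0780 / 5.0220
Te = 58.56 kN


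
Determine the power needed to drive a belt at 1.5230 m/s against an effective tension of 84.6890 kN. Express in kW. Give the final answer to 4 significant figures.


P = Te * v = 84.6890 * 1.5230
P = 129.0 kW


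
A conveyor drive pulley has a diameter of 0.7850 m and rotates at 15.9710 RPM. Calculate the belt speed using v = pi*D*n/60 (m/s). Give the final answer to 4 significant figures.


v = pi * 0.7850 * 15.9710 / 60
v = 0.6564 m/s


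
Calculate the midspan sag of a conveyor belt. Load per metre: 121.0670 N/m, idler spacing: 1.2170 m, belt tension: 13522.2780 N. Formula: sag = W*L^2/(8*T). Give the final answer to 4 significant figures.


sag = 121.0670 * 1.2170^2 / (8 * 13522.2780)
sag = 0.001658 m


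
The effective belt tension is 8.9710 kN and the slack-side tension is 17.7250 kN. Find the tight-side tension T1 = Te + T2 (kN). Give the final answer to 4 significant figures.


T1 = Te + T2 = 8.9710 + 17.7250
T1 = 26.70 kN


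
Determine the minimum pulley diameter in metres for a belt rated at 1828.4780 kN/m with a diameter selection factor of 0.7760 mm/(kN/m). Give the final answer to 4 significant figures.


D = 1828.4780 * 0.7760 / 1000
D = 1.419 m


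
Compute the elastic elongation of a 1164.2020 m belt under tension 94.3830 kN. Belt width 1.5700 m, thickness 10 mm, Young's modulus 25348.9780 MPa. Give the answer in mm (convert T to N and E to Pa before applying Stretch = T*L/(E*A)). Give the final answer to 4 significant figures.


A = 1.5700 * 0.01 = 0.01570 m^2
Stretch = 94.3830*1000 * 1164.2020 / (25348.9780e6 * 0.01570) * 1000
Stretch = 276.1 mm


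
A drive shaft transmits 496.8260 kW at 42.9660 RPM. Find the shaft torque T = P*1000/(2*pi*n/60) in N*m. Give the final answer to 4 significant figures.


omega = 2*pi*42.9660/60 = 4.49939 rad/s
T = 496.8260*1000 / 4.49939
T = 110400 N*m


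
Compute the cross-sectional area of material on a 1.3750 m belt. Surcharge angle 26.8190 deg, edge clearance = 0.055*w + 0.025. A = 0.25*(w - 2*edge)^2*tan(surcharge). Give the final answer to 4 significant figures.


edge = 0.055*1.3750 + 0.025 = 0.100625 m
ew = 1.3750 - 2*0.100625 = 1.17375 m
A = 0.25 * 1.17375^2 * tan(26.8190 deg)
A = 0.1741 m^2


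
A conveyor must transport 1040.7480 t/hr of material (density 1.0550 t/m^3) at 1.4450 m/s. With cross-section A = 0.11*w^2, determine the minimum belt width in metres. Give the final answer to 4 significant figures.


A_req = 1040.7480 / (1.4450 * 1.0550 * 3600) = 0.189637 m^2
w = sqrt(0.189637 / 0.11)
w = 1.313 m


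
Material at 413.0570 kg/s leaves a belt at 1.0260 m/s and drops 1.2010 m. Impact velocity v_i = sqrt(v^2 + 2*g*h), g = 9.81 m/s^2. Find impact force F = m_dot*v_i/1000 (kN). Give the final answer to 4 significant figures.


v_i = sqrt(1.0260^2 + 2*9.81*1.2010) = 4.96148 m/s
F = 413.0570 * 4.96148 / 1000
F = 2.049 kN


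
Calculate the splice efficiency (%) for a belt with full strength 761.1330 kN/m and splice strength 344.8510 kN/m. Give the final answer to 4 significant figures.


Eff = 344.8510 / 761.1330 * 100
Eff = 45.31 %


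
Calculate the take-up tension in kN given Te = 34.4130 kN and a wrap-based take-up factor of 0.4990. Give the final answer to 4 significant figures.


T_tu = 34.4130 * 0.4990
T_tu = 17.17 kN


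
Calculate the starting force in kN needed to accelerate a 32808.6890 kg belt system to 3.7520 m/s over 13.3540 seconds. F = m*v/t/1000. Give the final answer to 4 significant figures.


F = 32808.6890 * 3.7520 / 13.3540 / 1000
F = 9.218 kN


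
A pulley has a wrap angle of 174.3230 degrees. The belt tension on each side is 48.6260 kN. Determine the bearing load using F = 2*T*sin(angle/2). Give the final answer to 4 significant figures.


F = 2 * 48.6260 * sin(174.3230/2 deg)
F = 97.13 kN


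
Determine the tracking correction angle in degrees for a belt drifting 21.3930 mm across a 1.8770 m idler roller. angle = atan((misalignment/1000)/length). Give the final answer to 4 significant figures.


misalign_m = 21.3930 / 1000 = 0.021393 m
angle = atan(0.021393 / 1.8770)
angle = 0.6530 deg


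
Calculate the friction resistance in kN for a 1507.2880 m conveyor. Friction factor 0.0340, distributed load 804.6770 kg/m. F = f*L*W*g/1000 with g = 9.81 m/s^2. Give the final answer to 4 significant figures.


F = 0.0340 * 1507.2880 * 804.6770 * 9.81 / 1000
F = 404.5 kN
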